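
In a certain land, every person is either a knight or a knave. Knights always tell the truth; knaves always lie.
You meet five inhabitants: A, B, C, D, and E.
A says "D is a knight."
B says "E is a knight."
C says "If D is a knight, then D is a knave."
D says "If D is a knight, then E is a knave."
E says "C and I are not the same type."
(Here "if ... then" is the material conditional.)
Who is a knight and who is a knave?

A is a knight, B is a knave, C is a knave, D is a knight, and E is a knave.

Since A is a knight, "D is a knight" needs to be true, which holds.
B is a knave, so "E is a knight" must be false — and it is.
C (knave): "if D is a knight, then D is a knave" — false. ✓
D is a knight, so "if D is a knight, then E is a knave" must be true — and it is.
E (knave): "C and I are not the same type" — false. ✓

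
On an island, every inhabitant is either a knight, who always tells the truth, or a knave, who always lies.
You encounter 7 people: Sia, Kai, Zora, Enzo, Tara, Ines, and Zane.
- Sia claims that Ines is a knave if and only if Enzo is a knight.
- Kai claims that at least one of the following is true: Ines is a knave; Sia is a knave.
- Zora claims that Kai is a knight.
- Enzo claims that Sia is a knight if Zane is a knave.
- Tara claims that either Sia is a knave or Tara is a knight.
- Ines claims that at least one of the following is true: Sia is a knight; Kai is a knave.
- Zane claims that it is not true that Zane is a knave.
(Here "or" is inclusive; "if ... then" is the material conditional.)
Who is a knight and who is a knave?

Sia is a knave, Kai is a knight, Zora is a knight, Enzo is a knave, Tara is a knight, Ines is a knave, and Zane is a knave.

Sia is a knave; "Ines is a knave if and only if Enzo is a knight" is False, as required.
Kai is a knight, and the claim "at least one of the following is true: Ines is a knave; Sia is a knave" is indeed True.
As a knight, Zora's statement "Kai is a knight" should be True; it is.
Enzo (knave): "Sia is a knight if Zane is a knave" — False. ✓
Tara is a knight, and the claim "either Sia is a knave or Tara is a knight" is indeed True.
Ines is a knave, so "at least one of the following is true: Sia is a knight; Kai is a knave" must be False — and it is.
Since Zane is a knave, "it is not true that Zane is a knave" needs to be False, which holds.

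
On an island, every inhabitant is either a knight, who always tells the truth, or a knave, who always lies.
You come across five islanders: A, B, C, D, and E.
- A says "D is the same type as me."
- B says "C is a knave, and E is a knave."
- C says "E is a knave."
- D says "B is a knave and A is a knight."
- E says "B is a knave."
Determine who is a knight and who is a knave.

A is a knight, B is a knave, C is a knave, D is a knight, and E is a knight.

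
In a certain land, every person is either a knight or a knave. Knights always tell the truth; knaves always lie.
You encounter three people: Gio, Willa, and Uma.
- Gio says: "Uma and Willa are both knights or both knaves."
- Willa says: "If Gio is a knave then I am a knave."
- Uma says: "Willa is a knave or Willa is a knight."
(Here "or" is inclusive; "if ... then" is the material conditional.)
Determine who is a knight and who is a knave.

Gio is a knight, and the claim "Uma and Willa are both knights or both knaves" is indeed true.
As a knight, Willa's statement "if Gio is a knave then I am a knave" should be true; it is.
Uma (knight): "Willa is a knave or Willa is a knight" — true. ✓

Gio is a knight, Willa is a knight, and Uma is a knight.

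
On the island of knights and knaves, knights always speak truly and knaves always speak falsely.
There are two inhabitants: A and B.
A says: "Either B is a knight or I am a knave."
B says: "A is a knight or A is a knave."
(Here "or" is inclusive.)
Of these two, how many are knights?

2

The unique consistent assignment is A=knight, B=knight.
That has 2 knights.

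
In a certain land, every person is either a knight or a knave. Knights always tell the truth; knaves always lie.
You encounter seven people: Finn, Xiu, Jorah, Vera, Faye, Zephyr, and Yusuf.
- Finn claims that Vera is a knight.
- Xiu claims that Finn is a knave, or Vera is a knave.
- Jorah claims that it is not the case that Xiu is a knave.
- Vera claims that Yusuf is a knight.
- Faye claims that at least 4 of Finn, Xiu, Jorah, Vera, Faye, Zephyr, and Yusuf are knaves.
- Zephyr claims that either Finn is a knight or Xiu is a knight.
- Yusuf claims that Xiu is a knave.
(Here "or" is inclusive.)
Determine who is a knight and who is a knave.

Finn is a knight, so "Vera is a knight" must be true — and it is.
Since Xiu is a knave, "Finn is a knave, or Vera is a knave" needs to be false, which holds.
Jorah is a knave, and the claim "it is not the case that Xiu is a knave" is indeed false.
Vera is a knight; "Yusuf is a knight" is true, as required.
As a knave, Faye's statement "at least 4 of Finn, Xiu, Jorah, Vera, Faye, Zephyr, and Yusuf are knaves" should be false; it is.
Zephyr is a knight, so "either Finn is a knight or Xiu is a knight" must be true — and it is.
Yusuf is a knight, so "Xiu is a knave" must be true — and it is.

Finn is a knight, Xiu is a knave, Jorah is a knave, Vera is a knight, Faye is a knave, Zephyr is a knight, and Yusuf is a knight.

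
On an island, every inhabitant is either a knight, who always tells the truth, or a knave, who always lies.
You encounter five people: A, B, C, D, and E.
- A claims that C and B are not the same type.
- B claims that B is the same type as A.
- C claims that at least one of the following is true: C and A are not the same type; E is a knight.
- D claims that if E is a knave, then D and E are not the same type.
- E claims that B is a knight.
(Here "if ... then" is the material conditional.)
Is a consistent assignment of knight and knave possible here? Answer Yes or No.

No

Checking all 32 assignments, each has at least one speaker whose statement's truth value contradicts their type.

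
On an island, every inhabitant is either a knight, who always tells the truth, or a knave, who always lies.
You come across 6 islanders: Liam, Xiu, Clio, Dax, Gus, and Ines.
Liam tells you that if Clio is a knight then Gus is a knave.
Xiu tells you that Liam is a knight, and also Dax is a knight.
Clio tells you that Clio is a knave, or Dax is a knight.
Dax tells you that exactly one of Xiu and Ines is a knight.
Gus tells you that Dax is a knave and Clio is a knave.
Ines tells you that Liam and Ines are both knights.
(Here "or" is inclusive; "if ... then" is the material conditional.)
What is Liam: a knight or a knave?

Liam is a knight.

Consistent assignments: {Liam=knight, Xiu=knight, Clio=knight, Dax=knight, Gus=knave, Ines=knave}
In every consistent assignment, Liam is a knight.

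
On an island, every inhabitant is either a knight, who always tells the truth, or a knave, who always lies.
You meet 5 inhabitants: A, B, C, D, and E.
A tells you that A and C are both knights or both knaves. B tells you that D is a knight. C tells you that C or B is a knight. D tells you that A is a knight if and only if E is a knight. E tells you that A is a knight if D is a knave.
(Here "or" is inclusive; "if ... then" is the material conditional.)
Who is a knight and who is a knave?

A is a knight, B is a knight, C is a knight, D is a knight, and E is a knight.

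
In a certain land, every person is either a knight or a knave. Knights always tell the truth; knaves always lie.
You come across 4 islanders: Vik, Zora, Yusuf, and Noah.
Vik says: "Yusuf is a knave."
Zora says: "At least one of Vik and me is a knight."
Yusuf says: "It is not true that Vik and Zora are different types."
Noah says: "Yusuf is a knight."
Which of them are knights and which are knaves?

Vik is a knave, Zora is a knave, Yusuf is a knight, and Noah is a knight.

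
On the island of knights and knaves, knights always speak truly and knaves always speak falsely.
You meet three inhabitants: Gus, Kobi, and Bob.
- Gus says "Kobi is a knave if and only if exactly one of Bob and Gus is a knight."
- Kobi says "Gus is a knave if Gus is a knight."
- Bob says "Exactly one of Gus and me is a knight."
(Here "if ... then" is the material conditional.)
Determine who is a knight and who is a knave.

Gus is a knave, Kobi is a knight, and Bob is a knight.

Suppose Gus is a knight. Then Gus's statement "Kobi is a knave if and only if exactly one of Bob and Gus is a knight" would have to be true. Checking the 4 ways to assign the others, none is consistent with every speaker.
(For instance, with Kobi=knight, Bob=knight, Kobi's claim "Gus is a knave if Gus is a knight" comes out false where it would need to be true.)
So Gus must be a knave, making "Kobi is a knave if and only if exactly one of Bob and Gus is a knight" false. Taking Gus=knave, Kobi=knight, Bob=knight, each remaining statement checks out:
  Kobi (knight): "Gus is a knave if Gus is a knight" — true. ✓
  Bob (knight): "exactly one of Gus and me is a knight" — true. ✓
This is the unique consistent assignment.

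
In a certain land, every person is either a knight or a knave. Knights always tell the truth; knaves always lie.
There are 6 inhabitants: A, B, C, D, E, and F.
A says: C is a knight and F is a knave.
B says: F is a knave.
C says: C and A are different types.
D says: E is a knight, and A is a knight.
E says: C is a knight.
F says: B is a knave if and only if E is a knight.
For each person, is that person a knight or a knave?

A is a knave, B is a knave, C is a knight, D is a knave, E is a knight, and F is a knight.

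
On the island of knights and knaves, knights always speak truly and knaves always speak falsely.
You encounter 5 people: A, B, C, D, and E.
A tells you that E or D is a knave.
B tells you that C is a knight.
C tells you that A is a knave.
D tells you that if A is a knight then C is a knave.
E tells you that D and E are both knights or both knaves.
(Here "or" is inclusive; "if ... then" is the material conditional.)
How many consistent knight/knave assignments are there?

2

Consistent assignments:
  A=knight, B=knave, C=knave, D=knight, E=knave
  A=knave, B=knight, C=knight, D=knight, E=knight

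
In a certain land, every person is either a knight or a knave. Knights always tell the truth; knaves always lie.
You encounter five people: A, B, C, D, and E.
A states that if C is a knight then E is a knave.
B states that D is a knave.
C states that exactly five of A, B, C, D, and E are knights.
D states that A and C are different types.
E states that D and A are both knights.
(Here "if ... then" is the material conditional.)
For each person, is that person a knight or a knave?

Since A is a knight, "if C is a knight then E is a knave" needs to be True, which holds.
Since B is a knave, "D is a knave" needs to be false, which holds.
Since C is a knave, "exactly five of A, B, C, D, and E are knights" needs to be false, which holds.
D is a knight, and the claim "A and C are different types" is indeed True.
E (knight): "D and A are both knights" — True. ✓

A is a knight, B is a knave, C is a knave, D is a knight, and E is a knight.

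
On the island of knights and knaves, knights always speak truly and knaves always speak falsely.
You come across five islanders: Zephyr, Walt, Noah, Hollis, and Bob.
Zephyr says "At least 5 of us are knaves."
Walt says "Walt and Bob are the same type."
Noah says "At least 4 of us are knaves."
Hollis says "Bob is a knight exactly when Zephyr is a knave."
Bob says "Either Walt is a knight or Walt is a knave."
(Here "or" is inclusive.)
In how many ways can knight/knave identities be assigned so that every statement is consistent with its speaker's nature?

Consistent assignments:
  Zephyr=knave, Walt=knight, Noah=knave, Hollis=knight, Bob=knight
  Zephyr=knave, Walt=knave, Noah=knave, Hollis=knight, Bob=knight

2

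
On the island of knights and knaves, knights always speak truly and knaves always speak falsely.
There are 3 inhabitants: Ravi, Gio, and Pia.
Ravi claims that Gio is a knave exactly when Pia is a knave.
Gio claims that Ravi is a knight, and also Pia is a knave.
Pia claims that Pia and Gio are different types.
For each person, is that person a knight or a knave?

Ravi is a knave, Gio is a knave, and Pia is a knight.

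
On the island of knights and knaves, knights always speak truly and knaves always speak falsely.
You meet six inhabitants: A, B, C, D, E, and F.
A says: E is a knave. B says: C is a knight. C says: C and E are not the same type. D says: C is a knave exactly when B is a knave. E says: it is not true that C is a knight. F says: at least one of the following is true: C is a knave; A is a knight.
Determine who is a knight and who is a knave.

A is a knight, B is a knight, C is a knight, D is a knight, E is a knave, and F is a knight.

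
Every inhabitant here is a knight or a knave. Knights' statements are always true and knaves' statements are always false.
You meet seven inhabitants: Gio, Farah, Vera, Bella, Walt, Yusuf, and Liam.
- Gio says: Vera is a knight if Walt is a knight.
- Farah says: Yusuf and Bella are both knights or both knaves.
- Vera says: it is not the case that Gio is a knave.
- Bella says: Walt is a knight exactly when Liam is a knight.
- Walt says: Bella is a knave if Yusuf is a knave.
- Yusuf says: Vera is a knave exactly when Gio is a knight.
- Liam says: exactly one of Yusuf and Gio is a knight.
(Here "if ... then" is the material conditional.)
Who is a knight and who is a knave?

Gio is a knave; "Vera is a knight if Walt is a knight" is false, as required.
Farah is a knight, so "Yusuf and Bella are both knights or both knaves" must be True — and it is.
As a knave, Vera's statement "it is not the case that Gio is a knave" should be false; it is.
As a knave, Bella's statement "Walt is a knight exactly when Liam is a knight" should be false; it is.
Walt (knight): "Bella is a knave if Yusuf is a knave" — True. ✓
Since Yusuf is a knave, "Vera is a knave exactly when Gio is a knight" needs to be false, which holds.
Since Liam is a knave, "exactly one of Yusuf and Gio is a knight" needs to be false, which holds.

Gio is a knave, Farah is a knight, Vera is a knave, Bella is a knave, Walt is a knight, Yusuf is a knave, and Liam is a knave.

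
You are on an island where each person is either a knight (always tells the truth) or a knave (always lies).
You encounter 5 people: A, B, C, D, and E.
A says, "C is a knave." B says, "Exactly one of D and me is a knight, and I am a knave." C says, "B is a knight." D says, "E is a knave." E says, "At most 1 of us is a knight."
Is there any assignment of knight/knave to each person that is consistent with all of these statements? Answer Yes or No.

No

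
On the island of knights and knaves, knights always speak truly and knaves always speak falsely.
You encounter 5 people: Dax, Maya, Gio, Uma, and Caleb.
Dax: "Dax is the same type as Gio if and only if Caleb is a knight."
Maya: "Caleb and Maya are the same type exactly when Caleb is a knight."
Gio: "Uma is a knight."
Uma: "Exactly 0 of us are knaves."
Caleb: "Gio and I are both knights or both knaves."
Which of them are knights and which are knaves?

Dax (knight): "Dax is the same type as Gio if and only if Caleb is a knight" — true. ✓
Maya is a knight; "Caleb and Maya are the same type exactly when Caleb is a knight" is true, as required.
Gio is a knight; "Uma is a knight" is true, as required.
Uma is a knight, and the claim "exactly 0 of us are knaves" is indeed true.
As a knight, Caleb's statement "Gio and I are both knights or both knaves" should be true; it is.

Knights: Dax, Maya, Gio, Uma, and Caleb. Knaves: none.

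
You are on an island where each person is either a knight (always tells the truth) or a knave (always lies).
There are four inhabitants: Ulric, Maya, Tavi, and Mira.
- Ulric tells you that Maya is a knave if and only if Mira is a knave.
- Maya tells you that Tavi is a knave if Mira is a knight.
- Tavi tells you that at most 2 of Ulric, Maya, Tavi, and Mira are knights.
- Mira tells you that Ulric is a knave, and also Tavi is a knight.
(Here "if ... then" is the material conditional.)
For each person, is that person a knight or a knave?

Ulric is a knave, Maya is a knave, Tavi is a knight, and Mira is a knight.

Since Ulric is a knave, "Maya is a knave if and only if Mira is a knave" needs to be false, which holds.
Maya is a knave, so "Tavi is a knave if Mira is a knight" must be false — and it is.
Tavi is a knight, so "at most 2 of Ulric, Maya, Tavi, and Mira are knights" must be True — and it is.
Mira is a knight; "Ulric is a knave, and also Tavi is a knight" is True, as required.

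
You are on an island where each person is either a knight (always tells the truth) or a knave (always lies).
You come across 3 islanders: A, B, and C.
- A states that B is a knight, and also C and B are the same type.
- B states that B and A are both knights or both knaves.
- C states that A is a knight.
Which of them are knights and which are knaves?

A is a knight, B is a knight, and C is a knight.

A is a knight, and the claim "B is a knight, and also C and B are the same type" is indeed true.
B (knight): "B and A are both knights or both knaves" — true. ✓
C is a knight, and the claim "A is a knight" is indeed true.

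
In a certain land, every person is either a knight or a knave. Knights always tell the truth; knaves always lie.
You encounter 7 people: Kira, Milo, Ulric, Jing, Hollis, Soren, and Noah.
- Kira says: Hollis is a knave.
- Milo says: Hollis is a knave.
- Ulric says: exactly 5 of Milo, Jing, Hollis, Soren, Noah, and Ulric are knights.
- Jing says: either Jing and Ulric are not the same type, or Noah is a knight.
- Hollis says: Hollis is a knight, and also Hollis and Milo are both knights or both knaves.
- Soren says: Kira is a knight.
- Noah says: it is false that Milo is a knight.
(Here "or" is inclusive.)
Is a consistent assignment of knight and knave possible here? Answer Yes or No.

Yes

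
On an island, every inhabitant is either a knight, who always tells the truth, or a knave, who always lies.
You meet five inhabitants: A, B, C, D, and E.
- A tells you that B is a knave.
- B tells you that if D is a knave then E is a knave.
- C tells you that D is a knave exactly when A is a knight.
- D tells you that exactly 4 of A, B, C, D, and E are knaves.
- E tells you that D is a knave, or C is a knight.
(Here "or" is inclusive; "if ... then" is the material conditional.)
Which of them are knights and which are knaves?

A is a knight, B is a knave, C is a knight, D is a knave, and E is a knight.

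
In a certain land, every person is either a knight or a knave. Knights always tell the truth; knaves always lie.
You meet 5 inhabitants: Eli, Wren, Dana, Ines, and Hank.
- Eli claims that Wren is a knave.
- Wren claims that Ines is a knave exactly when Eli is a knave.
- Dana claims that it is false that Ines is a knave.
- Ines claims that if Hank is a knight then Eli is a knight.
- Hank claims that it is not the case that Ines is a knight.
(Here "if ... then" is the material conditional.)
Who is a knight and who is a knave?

Eli is a knave, Wren is a knight, Dana is a knave, Ines is a knave, and Hank is a knight.

Suppose Eli is a knight. Then Eli's statement "Wren is a knave" would have to be true. Checking the 16 ways to assign the others, none is consistent with every speaker.
(For instance, with Wren=knight, Dana=knave, Ines=knave, Hank=knight, Eli's claim "Wren is a knave" comes out false where it would need to be true.)
So Eli must be a knave, making "Wren is a knave" false. Taking Eli=knave, Wren=knight, Dana=knave, Ines=knave, Hank=knight, each remaining statement checks out:
  Wren (knight): "Ines is a knave exactly when Eli is a knave" — true. ✓
  Dana (knave): "it is false that Ines is a knave" — false. ✓
  Ines (knave): "if Hank is a knight then Eli is a knight" — false. ✓
  Hank (knight): "it is not the case that Ines is a knight" — true. ✓
This is the unique consistent assignment.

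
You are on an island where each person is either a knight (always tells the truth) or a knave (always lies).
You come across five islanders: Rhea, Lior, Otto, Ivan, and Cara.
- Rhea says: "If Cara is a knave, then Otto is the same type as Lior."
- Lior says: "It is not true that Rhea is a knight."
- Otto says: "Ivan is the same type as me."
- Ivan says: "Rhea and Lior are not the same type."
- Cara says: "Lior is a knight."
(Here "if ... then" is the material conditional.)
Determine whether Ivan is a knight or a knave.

Ivan is a knight.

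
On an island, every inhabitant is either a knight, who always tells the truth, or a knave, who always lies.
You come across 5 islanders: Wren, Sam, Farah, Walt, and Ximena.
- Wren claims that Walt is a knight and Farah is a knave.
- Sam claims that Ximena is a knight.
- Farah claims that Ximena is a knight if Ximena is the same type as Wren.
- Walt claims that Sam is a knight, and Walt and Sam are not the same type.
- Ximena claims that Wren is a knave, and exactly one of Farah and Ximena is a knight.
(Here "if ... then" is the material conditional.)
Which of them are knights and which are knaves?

Wren is a knave, Sam is a knave, Farah is a knave, Walt is a knave, and Ximena is a knave.

Suppose Wren is a knight. Then Wren's statement "Walt is a knight and Farah is a knave" would have to be true. Checking the 16 ways to assign the others, none is consistent with every speaker.
(For instance, with Sam=knave, Farah=knave, Walt=knave, Ximena=knave, Wren's claim "Walt is a knight and Farah is a knave" comes out false where it would need to be true.)
So Wren must be a knave, making "Walt is a knight and Farah is a knave" false. Taking Wren=knave, Sam=knave, Farah=knave, Walt=knave, Ximena=knave, each remaining statement checks out:
  Sam (knave): "Ximena is a knight" — false. ✓
  Farah (knave): "Ximena is a knight if Ximena is the same type as Wren" — false. ✓
  Walt (knave): "Sam is a knight, and Walt and Sam are not the same type" — false. ✓
  Ximena (knave): "Wren is a knave, and exactly one of Farah and Ximena is a knight" — false. ✓
This is the unique consistent assignment.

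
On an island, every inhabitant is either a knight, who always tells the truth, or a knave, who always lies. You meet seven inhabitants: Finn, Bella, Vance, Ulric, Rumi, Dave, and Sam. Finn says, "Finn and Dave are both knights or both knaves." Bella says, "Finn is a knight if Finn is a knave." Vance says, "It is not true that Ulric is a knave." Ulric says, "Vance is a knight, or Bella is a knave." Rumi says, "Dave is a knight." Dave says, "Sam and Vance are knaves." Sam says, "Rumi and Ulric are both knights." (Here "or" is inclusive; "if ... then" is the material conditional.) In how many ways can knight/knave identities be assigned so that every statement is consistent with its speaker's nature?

Consistent assignments:
  Finn=knight, Bella=knight, Vance=knave, Ulric=knave, Rumi=knight, Dave=knight, Sam=knave

1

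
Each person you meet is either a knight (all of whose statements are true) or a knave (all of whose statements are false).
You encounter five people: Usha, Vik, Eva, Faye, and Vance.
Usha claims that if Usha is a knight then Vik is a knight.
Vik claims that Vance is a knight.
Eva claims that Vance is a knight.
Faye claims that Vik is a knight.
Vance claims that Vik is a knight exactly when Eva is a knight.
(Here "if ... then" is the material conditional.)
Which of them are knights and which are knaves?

Knights: Usha, Vik, Eva, Faye, and Vance. Knaves: none.

Usha is a knight, so "if Usha is a knight then Vik is a knight" must be True — and it is.
Vik is a knight; "Vance is a knight" is True, as required.
Eva is a knight, and the claim "Vance is a knight" is indeed True.
Faye is a knight; "Vik is a knight" is True, as required.
Vance is a knight, so "Vik is a knight exactly when Eva is a knight" must be True — and it is.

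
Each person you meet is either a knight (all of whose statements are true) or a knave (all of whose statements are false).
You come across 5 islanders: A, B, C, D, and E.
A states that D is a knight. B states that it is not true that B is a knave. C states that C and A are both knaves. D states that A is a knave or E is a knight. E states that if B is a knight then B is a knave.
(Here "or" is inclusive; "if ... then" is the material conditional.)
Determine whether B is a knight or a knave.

B is a knave.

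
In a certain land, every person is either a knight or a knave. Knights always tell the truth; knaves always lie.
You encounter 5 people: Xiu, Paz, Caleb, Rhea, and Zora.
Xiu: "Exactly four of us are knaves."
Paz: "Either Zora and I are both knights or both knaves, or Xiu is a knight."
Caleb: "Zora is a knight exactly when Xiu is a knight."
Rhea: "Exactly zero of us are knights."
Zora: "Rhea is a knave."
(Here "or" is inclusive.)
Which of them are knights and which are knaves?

Xiu is a knave, Paz is a knight, Caleb is a knave, Rhea is a knave, and Zora is a knight.

Xiu is a knave, and the claim "exactly four of us are knaves" is indeed False.
Paz is a knight, so "either Zora and I are both knights or both knaves, or Xiu is a knight" must be true — and it is.
Since Caleb is a knave, "Zora is a knight exactly when Xiu is a knight" needs to be False, which holds.
Rhea is a knave, and the claim "exactly zero of us are knights" is indeed False.
Zora (knight): "Rhea is a knave" — true. ✓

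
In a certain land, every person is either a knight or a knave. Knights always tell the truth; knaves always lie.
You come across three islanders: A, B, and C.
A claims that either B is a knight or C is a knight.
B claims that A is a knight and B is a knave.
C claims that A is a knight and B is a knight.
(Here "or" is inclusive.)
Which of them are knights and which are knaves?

A is a knave, B is a knave, and C is a knave.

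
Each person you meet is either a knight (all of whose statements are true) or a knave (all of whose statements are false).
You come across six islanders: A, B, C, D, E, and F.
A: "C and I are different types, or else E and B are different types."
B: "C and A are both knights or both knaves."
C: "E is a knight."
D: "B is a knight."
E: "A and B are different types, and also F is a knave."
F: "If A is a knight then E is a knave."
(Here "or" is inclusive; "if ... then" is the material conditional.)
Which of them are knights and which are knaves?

Knights: A and F. Knaves: B, C, D, and E.

A is a knight, and the claim "C and I are different types, or else E and B are different types" is indeed True.
As a knave, B's statement "C and A are both knights or both knaves" should be False; it is.
As a knave, C's statement "E is a knight" should be False; it is.
D is a knave, and the claim "B is a knight" is indeed False.
Since E is a knave, "A and B are different types, and also F is a knave" needs to be False, which holds.
F is a knight, and the claim "if A is a knight then E is a knave" is indeed True.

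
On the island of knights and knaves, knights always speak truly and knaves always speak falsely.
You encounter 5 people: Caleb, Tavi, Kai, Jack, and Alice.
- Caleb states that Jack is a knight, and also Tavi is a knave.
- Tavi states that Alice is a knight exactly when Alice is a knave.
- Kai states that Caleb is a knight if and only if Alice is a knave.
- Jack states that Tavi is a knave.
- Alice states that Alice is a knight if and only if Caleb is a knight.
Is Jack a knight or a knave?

Jack is a knight.

Consistent assignments: {Caleb=knight, Tavi=knave, Kai=knight, Jack=knight, Alice=knave}; {Caleb=knight, Tavi=knave, Kai=knave, Jack=knight, Alice=knight}
In every consistent assignment, Jack is a knight.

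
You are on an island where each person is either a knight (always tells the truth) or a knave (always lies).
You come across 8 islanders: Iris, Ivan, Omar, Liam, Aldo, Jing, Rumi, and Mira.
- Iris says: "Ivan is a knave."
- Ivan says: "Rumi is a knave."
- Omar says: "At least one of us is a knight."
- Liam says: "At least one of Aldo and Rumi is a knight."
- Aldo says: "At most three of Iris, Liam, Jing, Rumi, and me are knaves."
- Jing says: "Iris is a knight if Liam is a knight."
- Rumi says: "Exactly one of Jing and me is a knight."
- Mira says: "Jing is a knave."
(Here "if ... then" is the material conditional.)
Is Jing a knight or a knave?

Jing is a knave.

Consistent assignments: {Iris=knave, Ivan=knight, Omar=knight, Liam=knight, Aldo=knight, Jing=knave, Rumi=knave, Mira=knight}
In every consistent assignment, Jing is a knave.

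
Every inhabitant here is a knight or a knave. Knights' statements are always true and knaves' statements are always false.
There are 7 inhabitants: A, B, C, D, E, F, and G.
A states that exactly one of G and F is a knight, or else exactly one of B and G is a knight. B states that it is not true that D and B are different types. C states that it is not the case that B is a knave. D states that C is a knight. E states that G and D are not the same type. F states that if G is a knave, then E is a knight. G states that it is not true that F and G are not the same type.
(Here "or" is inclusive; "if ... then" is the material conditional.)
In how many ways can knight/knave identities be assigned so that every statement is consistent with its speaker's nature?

2

Consistent assignments:
  A=knight, B=knight, C=knight, D=knight, E=knight, F=knight, G=knave
  A=knave, B=knight, C=knight, D=knight, E=knave, F=knight, G=knight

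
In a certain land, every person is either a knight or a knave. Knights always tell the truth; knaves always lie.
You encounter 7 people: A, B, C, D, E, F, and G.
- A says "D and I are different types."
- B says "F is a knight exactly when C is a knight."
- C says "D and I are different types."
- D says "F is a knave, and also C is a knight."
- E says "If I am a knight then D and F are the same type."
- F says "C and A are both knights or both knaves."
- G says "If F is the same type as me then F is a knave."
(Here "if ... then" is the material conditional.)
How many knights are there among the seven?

4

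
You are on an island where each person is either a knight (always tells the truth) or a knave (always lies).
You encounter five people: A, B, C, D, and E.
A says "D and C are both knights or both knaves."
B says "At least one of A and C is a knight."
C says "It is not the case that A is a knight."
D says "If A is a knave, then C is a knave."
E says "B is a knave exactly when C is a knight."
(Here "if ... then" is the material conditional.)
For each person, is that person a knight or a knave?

A (knave): "D and C are both knights or both knaves" — False. ✓
B is a knight, so "at least one of A and C is a knight" must be true — and it is.
C is a knight; "it is not the case that A is a knight" is true, as required.
D is a knave, so "if A is a knave, then C is a knave" must be False — and it is.
E (knave): "B is a knave exactly when C is a knight" — False. ✓

A is a knave, B is a knight, C is a knight, D is a knave, and E is a knave.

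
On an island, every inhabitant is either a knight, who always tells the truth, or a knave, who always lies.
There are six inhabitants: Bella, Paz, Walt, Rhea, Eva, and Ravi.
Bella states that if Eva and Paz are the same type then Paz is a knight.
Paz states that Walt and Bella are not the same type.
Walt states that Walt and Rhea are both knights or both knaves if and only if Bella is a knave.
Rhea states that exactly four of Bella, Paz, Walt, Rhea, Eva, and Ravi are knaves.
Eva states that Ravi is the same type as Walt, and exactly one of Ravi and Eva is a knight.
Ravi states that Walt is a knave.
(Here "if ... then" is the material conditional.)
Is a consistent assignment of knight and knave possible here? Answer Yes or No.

Yes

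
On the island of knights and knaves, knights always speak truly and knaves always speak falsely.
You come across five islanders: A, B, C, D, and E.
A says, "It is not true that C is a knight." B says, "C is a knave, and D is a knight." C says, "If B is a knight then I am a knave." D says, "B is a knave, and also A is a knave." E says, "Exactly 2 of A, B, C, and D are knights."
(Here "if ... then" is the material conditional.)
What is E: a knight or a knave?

E is a knight.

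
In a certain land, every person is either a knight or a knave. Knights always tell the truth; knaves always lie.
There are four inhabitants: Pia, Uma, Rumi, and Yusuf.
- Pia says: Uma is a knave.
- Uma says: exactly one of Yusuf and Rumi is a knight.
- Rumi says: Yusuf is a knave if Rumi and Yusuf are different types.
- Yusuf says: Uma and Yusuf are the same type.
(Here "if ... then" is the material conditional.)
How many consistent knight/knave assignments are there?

2

Consistent assignments:
  Pia=knave, Uma=knight, Rumi=knight, Yusuf=knave
  Pia=knave, Uma=knight, Rumi=knave, Yusuf=knight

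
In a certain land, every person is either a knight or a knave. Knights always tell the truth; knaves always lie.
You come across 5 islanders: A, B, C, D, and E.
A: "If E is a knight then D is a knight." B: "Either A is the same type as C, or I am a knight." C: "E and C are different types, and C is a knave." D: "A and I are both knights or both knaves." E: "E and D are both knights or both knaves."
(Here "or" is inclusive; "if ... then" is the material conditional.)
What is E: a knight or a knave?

E is a knave.

Consistent assignments: {A=knight, B=knight, C=knave, D=knight, E=knave}; {A=knight, B=knave, C=knave, D=knight, E=knave}
In every consistent assignment, E is a knave.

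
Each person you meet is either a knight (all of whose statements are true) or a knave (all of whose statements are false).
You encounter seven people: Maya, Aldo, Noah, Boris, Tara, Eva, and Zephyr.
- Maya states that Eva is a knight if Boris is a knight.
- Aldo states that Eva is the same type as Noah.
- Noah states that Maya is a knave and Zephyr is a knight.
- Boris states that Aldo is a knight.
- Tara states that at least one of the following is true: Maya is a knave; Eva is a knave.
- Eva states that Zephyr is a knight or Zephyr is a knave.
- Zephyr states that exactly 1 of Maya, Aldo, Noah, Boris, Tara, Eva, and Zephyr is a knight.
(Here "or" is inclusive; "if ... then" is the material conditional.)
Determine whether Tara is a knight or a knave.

Tara is a knave.

Consistent assignments: {Maya=knight, Aldo=knave, Noah=knave, Boris=knave, Tara=knave, Eva=knight, Zephyr=knave}
In every consistent assignment, Tara is a knave.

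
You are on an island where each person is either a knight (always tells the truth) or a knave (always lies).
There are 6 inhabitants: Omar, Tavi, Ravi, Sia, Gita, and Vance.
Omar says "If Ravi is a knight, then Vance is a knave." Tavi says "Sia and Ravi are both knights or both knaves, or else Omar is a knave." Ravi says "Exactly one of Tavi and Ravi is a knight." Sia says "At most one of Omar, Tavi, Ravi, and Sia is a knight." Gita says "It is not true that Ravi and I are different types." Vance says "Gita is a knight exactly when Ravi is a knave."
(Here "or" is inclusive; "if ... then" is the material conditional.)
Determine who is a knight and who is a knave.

Omar is a knight, Tavi is a knave, Ravi is a knight, Sia is a knave, Gita is a knight, and Vance is a knave.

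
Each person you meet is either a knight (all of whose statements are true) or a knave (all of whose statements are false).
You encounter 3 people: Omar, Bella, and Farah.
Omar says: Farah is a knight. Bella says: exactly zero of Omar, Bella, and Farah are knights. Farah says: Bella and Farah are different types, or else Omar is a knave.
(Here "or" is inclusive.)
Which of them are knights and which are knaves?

Omar is a knight, Bella is a knave, and Farah is a knight.

Since Omar is a knight, "Farah is a knight" needs to be True, which holds.
Since Bella is a knave, "exactly zero of Omar, Bella, and Farah are knights" needs to be false, which holds.
Farah (knight): "Bella and Farah are different types, or else Omar is a knave" — True. ✓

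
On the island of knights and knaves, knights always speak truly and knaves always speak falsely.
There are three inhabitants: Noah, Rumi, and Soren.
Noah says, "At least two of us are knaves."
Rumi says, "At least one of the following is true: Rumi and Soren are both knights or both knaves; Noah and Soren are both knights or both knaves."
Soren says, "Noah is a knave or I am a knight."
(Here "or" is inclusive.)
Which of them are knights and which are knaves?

Suppose Noah is a knight. Then Noah's statement "at least two of us are knaves" would have to be true. Checking the 4 ways to assign the others, none is consistent with every speaker.
(For instance, with Rumi=knight, Soren=knight, Noah's claim "at least two of us are knaves" comes out false where it would need to be true.)
So Noah must be a knave, making "at least two of us are knaves" false. Taking Noah=knave, Rumi=knight, Soren=knight, each remaining statement checks out:
  Rumi (knight): "at least one of the following is true: Rumi and Soren are both knights or both knaves; Noah and Soren are both knights or both knaves" — true. ✓
  Soren (knight): "Noah is a knave or I am a knight" — true. ✓
This is the unique consistent assignment.

Knights: Rumi and Soren. Knaves: Noah.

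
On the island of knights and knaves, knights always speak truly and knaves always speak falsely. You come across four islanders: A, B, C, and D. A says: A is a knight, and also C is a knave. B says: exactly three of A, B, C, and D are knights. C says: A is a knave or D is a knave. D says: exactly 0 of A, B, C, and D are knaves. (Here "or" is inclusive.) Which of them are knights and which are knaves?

Suppose A is a knight. Then A's statement "A is a knight, and also C is a knave" would have to be true. Checking the 8 ways to assign the others, none is consistent with every speaker.
(For instance, with B=knave, C=knight, D=knave, A's claim "A is a knight, and also C is a knave" comes out false where it would need to be true.)
So A must be a knave, making "A is a knight, and also C is a knave" false. Taking A=knave, B=knave, C=knight, D=knave, each remaining statement checks out:
  B (knave): "exactly three of A, B, C, and D are knights" — false. ✓
  C (knight): "A is a knave or D is a knave" — true. ✓
  D (knave): "exactly 0 of A, B, C, and D are knaves" — false. ✓
This is the unique consistent assignment.

Knights: C. Knaves: A, B, and D.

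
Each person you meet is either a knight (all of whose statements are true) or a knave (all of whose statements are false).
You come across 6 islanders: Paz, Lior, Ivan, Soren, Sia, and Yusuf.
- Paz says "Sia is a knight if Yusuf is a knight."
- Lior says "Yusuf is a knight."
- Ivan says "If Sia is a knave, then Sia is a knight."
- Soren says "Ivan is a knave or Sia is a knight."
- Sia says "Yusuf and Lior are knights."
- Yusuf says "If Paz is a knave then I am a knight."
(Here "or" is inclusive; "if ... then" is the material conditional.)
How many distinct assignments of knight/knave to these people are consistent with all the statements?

1

Consistent assignments:
  Paz=knight, Lior=knight, Ivan=knight, Soren=knight, Sia=knight, Yusuf=knight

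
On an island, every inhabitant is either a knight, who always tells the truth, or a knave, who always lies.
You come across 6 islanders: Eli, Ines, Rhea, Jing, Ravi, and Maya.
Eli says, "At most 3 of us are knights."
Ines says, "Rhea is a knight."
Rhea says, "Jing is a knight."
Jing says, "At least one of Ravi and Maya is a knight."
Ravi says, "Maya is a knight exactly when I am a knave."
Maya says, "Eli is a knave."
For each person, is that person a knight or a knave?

Eli is a knight, Ines is a knave, Rhea is a knave, Jing is a knave, Ravi is a knave, and Maya is a knave.

Eli (knight): "at most 3 of us are knights" — True. ✓
Since Ines is a knave, "Rhea is a knight" needs to be False, which holds.
Rhea is a knave; "Jing is a knight" is False, as required.
Jing (knave): "at least one of Ravi and Maya is a knight" — False. ✓
Ravi (knave): "Maya is a knight exactly when I am a knave" — False. ✓
Maya is a knave, and the claim "Eli is a knave" is indeed False.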